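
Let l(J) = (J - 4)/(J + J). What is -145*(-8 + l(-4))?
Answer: 1015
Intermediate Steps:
l(J) = (-4 + J)/(2*J) (l(J) = (-4 + J)/((2*J)) = (-4 + J)*(1/(2*J)) = (-4 + J)/(2*J))
-145*(-8 + l(-4)) = -145*(-8 + (½)*(-4 - 4)/(-4)) = -145*(-8 + (½)*(-¼)*(-8)) = -145*(-8 + 1) = -145*(-7) = 1015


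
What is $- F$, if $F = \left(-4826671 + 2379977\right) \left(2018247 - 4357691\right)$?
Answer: $-5723903598136$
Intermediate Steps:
$F = 5723903598136$ ($F = \left(-2446694\right) \left(-2339444\right) = 5723903598136$)
$- F = \left(-1\right) 5723903598136 = -5723903598136$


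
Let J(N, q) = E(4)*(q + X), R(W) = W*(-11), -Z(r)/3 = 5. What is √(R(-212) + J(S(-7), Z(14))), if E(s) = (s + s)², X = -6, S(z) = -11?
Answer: 2*√247 ≈ 31.432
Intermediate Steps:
Z(r) = -15 (Z(r) = -3*5 = -15)
E(s) = 4*s² (E(s) = (2*s)² = 4*s²)
R(W) = -11*W
J(N, q) = -384 + 64*q (J(N, q) = (4*4²)*(q - 6) = (4*16)*(-6 + q) = 64*(-6 + q) = -384 + 64*q)
√(R(-212) + J(S(-7), Z(14))) = √(-11*(-212) + (-384 + 64*(-15))) = √(2332 + (-384 - 960)) = √(2332 - 1344) = √988 = 2*√247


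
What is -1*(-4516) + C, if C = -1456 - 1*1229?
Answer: 1831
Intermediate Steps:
C = -2685 (C = -1456 - 1229 = -2685)
-1*(-4516) + C = -1*(-4516) - 2685 = 4516 - 2685 = 1831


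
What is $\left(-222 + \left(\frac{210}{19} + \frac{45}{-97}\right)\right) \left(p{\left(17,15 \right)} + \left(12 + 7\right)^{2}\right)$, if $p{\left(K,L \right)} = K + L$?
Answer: $- \frac{153124983}{1843} \approx -83085.0$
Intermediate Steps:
$\left(-222 + \left(\frac{210}{19} + \frac{45}{-97}\right)\right) \left(p{\left(17,15 \right)} + \left(12 + 7\right)^{2}\right) = \left(-222 + \left(\frac{210}{19} + \frac{45}{-97}\right)\right) \left(\left(17 + 15\right) + \left(12 + 7\right)^{2}\right) = \left(-222 + \left(210 \cdot \frac{1}{19} + 45 \left(- \frac{1}{97}\right)\right)\right) \left(32 + 19^{2}\right) = \left(-222 + \left(\frac{210}{19} - \frac{45}{97}\right)\right) \left(32 + 361\right) = \left(-222 + \frac{19515}{1843}\right) 393 = \left(- \frac{389631}{1843}\right) 393 = - \frac{153124983}{1843}$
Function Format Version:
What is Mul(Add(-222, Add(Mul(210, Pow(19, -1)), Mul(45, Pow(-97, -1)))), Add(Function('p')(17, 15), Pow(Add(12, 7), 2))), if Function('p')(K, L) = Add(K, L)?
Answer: Rational(-153124983, 1843) ≈ -83085.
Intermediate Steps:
Mul(Add(-222, Add(Mul(210, Pow(19, -1)), Mul(45, Pow(-97, -1)))), Add(Function('p')(17, 15), Pow(Add(12, 7), 2))) = Mul(Add(-222, Add(Mul(210, Pow(19, -1)), Mul(45, Pow(-97, -1)))), Add(Add(17, 15), Pow(Add(12, 7), 2))) = Mul(Add(-222, Add(Mul(210, Rational(1, 19)), Mul(45, Rational(-1, 97)))), Add(32, Pow(19, 2))) = Mul(Add(-222, Add(Rational(210, 19), Rational(-45, 97))), Add(32, 361)) = Mul(Add(-222, Rational(19515, 1843)), 393) = Mul(Rational(-389631, 1843), 393) = Rational(-153124983, 1843)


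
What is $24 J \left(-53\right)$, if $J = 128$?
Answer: $-162816$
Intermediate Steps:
$24 J \left(-53\right) = 24 \cdot 128 \left(-53\right) = 3072 \left(-53\right) = -162816$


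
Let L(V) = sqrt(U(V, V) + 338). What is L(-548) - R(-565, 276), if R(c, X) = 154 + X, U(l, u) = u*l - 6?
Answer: -430 + 6*sqrt(8351) ≈ 118.30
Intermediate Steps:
U(l, u) = -6 + l*u (U(l, u) = l*u - 6 = -6 + l*u)
L(V) = sqrt(332 + V**2) (L(V) = sqrt((-6 + V*V) + 338) = sqrt((-6 + V**2) + 338) = sqrt(332 + V**2))
L(-548) - R(-565, 276) = sqrt(332 + (-548)**2) - (154 + 276) = sqrt(332 + 300304) - 1*430 = sqrt(300636) - 430 = 6*sqrt(8351) - 430 = -430 + 6*sqrt(8351)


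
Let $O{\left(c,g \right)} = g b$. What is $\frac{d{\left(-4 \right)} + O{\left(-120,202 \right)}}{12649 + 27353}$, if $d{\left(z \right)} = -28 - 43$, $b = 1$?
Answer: $\frac{131}{40002} \approx 0.0032748$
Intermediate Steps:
$O{\left(c,g \right)} = g$ ($O{\left(c,g \right)} = g 1 = g$)
$d{\left(z \right)} = -71$ ($d{\left(z \right)} = -28 - 43 = -71$)
$\frac{d{\left(-4 \right)} + O{\left(-120,202 \right)}}{12649 + 27353} = \frac{-71 + 202}{12649 + 27353} = \frac{131}{40002}$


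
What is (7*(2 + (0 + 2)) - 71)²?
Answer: 1849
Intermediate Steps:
(7*(2 + (0 + 2)) - 71)² = (7*(2 + 2) - 71)² = (7*4 - 71)² = (28 - 71)² = (-43)² = 1849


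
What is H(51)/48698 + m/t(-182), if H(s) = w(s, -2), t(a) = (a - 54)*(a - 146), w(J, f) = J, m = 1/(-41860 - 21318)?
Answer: 124707282563/119078361411776 ≈ 0.0010473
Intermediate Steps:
m = -1/63178 (m = 1/(-63178) = -1/63178 ≈ -1.5828e-5)
t(a) = (-146 + a)*(-54 + a) (t(a) = (-54 + a)*(-146 + a) = (-146 + a)*(-54 + a))
H(s) = s
H(51)/48698 + m/t(-182) = 51/48698 - 1/(63178*(7884 + (-182)² - 200*(-182))) = 51*(1/48698) - 1/(63178*(7884 + 33124 + 36400)) = 51/48698 - 1/63178/77408 = 51/48698 - 1/63178*1/77408 = 51/48698 - 1/4890482624 = 124707282563/119078361411776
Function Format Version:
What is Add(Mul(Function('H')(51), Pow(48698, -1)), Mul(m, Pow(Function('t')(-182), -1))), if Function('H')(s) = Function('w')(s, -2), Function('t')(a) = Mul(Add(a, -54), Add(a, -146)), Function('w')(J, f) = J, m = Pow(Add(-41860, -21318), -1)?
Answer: Rational(124707282563, 119078361411776) ≈ 0.0010473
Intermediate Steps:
m = Rational(-1, 63178) (m = Pow(-63178, -1) = Rational(-1, 63178) ≈ -1.5828e-5)
Function('t')(a) = Mul(Add(-146, a), Add(-54, a)) (Function('t')(a) = Mul(Add(-54, a), Add(-146, a)) = Mul(Add(-146, a), Add(-54, a)))
Function('H')(s) = s
Add(Mul(Function('H')(51), Pow(48698, -1)), Mul(m, Pow(Function('t')(-182), -1))) = Add(Mul(51, Pow(48698, -1)), Mul(Rational(-1, 63178), Pow(Add(7884, Pow(-182, 2), Mul(-200, -182)), -1))) = Add(Mul(51, Rational(1, 48698)), Mul(Rational(-1, 63178), Pow(Add(7884, 33124, 36400), -1))) = Add(Rational(51, 48698), Mul(Rational(-1, 63178), Pow(77408, -1))) = Add(Rational(51, 48698), Mul(Rational(-1, 63178), Rational(1, 77408))) = Add(Rational(51, 48698), Rational(-1, 4890482624)) = Rational(124707282563, 119078361411776)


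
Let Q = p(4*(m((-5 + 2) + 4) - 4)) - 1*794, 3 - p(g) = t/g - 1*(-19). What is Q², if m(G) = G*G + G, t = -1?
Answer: 42003361/64 ≈ 6.5630e+5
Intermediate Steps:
m(G) = G + G² (m(G) = G² + G = G + G²)
p(g) = -16 + 1/g (p(g) = 3 - (-1/g - 1*(-19)) = 3 - (-1/g + 19) = 3 - (19 - 1/g) = 3 + (-19 + 1/g) = -16 + 1/g)
Q = -6481/8 (Q = (-16 + 1/(4*(((-5 + 2) + 4)*(1 + ((-5 + 2) + 4)) - 4))) - 1*794 = (-16 + 1/(4*((-3 + 4)*(1 + (-3 + 4)) - 4))) - 794 = (-16 + 1/(4*(1*(1 + 1) - 4))) - 794 = (-16 + 1/(4*(1*2 - 4))) - 794 = (-16 + 1/(4*(2 - 4))) - 794 = (-16 + 1/(4*(-2))) - 794 = (-16 + 1/(-8)) - 794 = (-16 - ⅛) - 794 = -129/8 - 794 = -6481/8 ≈ -810.13)
Q² = (-6481/8)² = 42003361/64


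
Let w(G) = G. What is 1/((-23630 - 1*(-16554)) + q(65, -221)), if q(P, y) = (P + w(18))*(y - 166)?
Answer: -1/39197 ≈ -2.5512e-5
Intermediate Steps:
q(P, y) = (-166 + y)*(18 + P) (q(P, y) = (P + 18)*(y - 166) = (18 + P)*(-166 + y) = (-166 + y)*(18 + P))
1/((-23630 - 1*(-16554)) + q(65, -221)) = 1/((-23630 - 1*(-16554)) + (-2988 - 166*65 + 18*(-221) + 65*(-221))) = 1/((-23630 + 16554) + (-2988 - 10790 - 3978 - 14365)) = 1/(-7076 - 32121) = 1/(-39197) = -1/39197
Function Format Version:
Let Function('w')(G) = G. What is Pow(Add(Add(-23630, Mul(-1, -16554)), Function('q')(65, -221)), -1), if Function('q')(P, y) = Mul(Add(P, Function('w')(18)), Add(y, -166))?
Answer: Rational(-1, 39197) ≈ -2.5512e-5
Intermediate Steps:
Function('q')(P, y) = Mul(Add(-166, y), Add(18, P)) (Function('q')(P, y) = Mul(Add(P, 18), Add(y, -166)) = Mul(Add(18, P), Add(-166, y)) = Mul(Add(-166, y), Add(18, P)))
Pow(Add(Add(-23630, Mul(-1, -16554)), Function('q')(65, -221)), -1) = Pow(Add(Add(-23630, Mul(-1, -16554)), Add(-2988, Mul(-166, 65), Mul(18, -221), Mul(65, -221))), -1) = Pow(Add(Add(-23630, 16554), Add(-2988, -10790, -3978, -14365)), -1) = Pow(Add(-7076, -32121), -1) = Pow(-39197, -1) = Rational(-1, 39197)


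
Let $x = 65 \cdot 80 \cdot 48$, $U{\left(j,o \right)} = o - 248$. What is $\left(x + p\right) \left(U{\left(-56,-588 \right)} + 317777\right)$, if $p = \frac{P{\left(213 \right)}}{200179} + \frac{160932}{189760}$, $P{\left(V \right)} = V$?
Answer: $\frac{751255523471144415807}{9496491760} \approx 7.9109 \cdot 10^{10}$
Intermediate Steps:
$U{\left(j,o \right)} = -248 + o$ ($U{\left(j,o \right)} = o - 248 = -248 + o$)
$p = \frac{8063906427}{9496491760}$ ($p = \frac{213}{200179} + \frac{160932}{189760} = 213 \cdot \frac{1}{200179} + 160932 \cdot \frac{1}{189760} = \frac{213}{200179} + \frac{40233}{47440} = \frac{8063906427}{9496491760} \approx 0.84915$)
$x = 249600$ ($x = 5200 \cdot 48 = 249600$)
$\left(x + p\right) \left(U{\left(-56,-588 \right)} + 317777\right) = \left(249600 + \frac{8063906427}{9496491760}\right) \left(\left(-248 - 588\right) + 317777\right) = \frac{2370332407202427 \left(-836 + 317777\right)}{9496491760} = \frac{2370332407202427}{9496491760} \cdot 316941 = \frac{751255523471144415807}{9496491760}$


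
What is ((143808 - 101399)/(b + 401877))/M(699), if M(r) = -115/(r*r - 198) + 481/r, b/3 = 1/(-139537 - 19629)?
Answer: 128023980973041951/834537231251540899 ≈ 0.15341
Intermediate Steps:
b = -3/159166 (b = 3/(-139537 - 19629) = 3/(-159166) = 3*(-1/159166) = -3/159166 ≈ -1.8848e-5)
M(r) = -115/(-198 + r²) + 481/r (M(r) = -115/(r² - 198) + 481/r = -115/(-198 + r²) + 481/r)
((143808 - 101399)/(b + 401877))/M(699) = ((143808 - 101399)/(-3/159166 + 401877))/(((-95238 - 115*699 + 481*699²)/(699*(-198 + 699²)))) = (42409/(63965154579/159166))/(((-95238 - 80385 + 481*488601)/(699*(-198 + 488601)))) = (42409*(159166/63965154579))/(((1/699)*(-95238 - 80385 + 235017081)/488403)) = 6750070894/(63965154579*(((1/699)*(1/488403)*234841458))) = 6750070894/(63965154579*(78280486/113797899)) = (6750070894/63965154579)*(113797899/78280486) = 128023980973041951/834537231251540899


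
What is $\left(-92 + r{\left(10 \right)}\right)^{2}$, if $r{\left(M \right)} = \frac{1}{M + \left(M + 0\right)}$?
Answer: $\frac{3381921}{400} \approx 8454.8$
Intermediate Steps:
$r{\left(M \right)} = \frac{1}{2 M}$ ($r{\left(M \right)} = \frac{1}{M + M} = \frac{1}{2 M}$)
$\left(-92 + r{\left(10 \right)}\right)^{2} = \left(-92 + \frac{1}{2 \cdot 10}\right)^{2} = \left(-92 + \frac{1}{2} \cdot \frac{1}{10}\right)^{2} = \left(-92 + \frac{1}{20}\right)^{2} = \left(- \frac{1839}{20}\right)^{2} = \frac{3381921}{400}$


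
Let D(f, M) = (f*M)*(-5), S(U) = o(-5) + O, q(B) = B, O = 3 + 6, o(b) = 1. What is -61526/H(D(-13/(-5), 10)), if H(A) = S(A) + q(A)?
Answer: 30763/60 ≈ 512.72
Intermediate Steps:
O = 9
S(U) = 10 (S(U) = 1 + 9 = 10)
D(f, M) = -5*M*f (D(f, M) = (M*f)*(-5) = -5*M*f)
H(A) = 10 + A
-61526/H(D(-13/(-5), 10)) = -61526/(10 - 5*10*(-13/(-5))) = -61526/(10 - 5*10*(-13*(-⅕))) = -61526/(10 - 5*10*13/5) = -61526/(10 - 130) = -61526/(-120) = -61526*(-1/120) = 30763/60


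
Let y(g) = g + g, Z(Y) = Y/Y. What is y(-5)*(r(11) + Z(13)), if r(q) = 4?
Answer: -50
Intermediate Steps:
Z(Y) = 1
y(g) = 2*g
y(-5)*(r(11) + Z(13)) = (2*(-5))*(4 + 1) = -10*5 = -50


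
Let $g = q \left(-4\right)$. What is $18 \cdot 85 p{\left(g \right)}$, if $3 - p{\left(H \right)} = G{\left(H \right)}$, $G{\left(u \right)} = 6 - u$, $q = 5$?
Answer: $-35190$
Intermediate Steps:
$g = -20$ ($g = 5 \left(-4\right) = -20$)
$p{\left(H \right)} = -3 + H$ ($p{\left(H \right)} = 3 - \left(6 - H\right) = 3 + \left(-6 + H\right) = -3 + H$)
$18 \cdot 85 p{\left(g \right)} = 18 \cdot 85 \left(-3 - 20\right) = 1530 \left(-23\right) = -35190$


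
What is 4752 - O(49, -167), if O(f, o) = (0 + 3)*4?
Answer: 4740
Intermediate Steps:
O(f, o) = 12 (O(f, o) = 3*4 = 12)
4752 - O(49, -167) = 4752 - 1*12 = 4752 - 12 = 4740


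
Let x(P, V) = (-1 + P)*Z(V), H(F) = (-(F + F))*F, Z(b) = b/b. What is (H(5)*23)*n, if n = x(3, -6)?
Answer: -2300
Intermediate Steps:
Z(b) = 1
H(F) = -2*F² (H(F) = (-2*F)*F = -2*F²)
x(P, V) = -1 + P (x(P, V) = (-1 + P)*1 = -1 + P)
n = 2 (n = -1 + 3 = 2)
(H(5)*23)*n = (-2*5²*23)*2 = (-2*25*23)*2 = -50*23*2 = -1150*2 = -2300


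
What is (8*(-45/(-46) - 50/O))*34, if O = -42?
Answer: 284920/483 ≈ 589.90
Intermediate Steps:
(8*(-45/(-46) - 50/O))*34 = (8*(-45/(-46) - 50/(-42)))*34 = (8*(-45*(-1/46) - 50*(-1/42)))*34 = (8*(45/46 + 25/21))*34 = (8*(2095/966))*34 = (8380/483)*34 = 284920/483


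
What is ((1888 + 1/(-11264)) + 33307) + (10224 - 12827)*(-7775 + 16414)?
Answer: -252900702209/11264 ≈ -2.2452e+7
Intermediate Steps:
((1888 + 1/(-11264)) + 33307) + (10224 - 12827)*(-7775 + 16414) = ((1888 - 1/11264) + 33307) - 2603*8639 = (21266431/11264 + 33307) - 22487317 = 396436479/11264 - 22487317 = -252900702209/11264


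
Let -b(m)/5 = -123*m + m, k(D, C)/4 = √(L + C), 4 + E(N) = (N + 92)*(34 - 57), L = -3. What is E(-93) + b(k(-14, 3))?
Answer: 19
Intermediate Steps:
E(N) = -2120 - 23*N (E(N) = -4 + (N + 92)*(34 - 57) = -4 + (92 + N)*(-23) = -4 + (-2116 - 23*N) = -2120 - 23*N)
k(D, C) = 4*√(-3 + C)
b(m) = 610*m (b(m) = -5*(-123*m + m) = -(-610)*m = 610*m)
E(-93) + b(k(-14, 3)) = (-2120 - 23*(-93)) + 610*(4*√(-3 + 3)) = (-2120 + 2139) + 610*(4*√0) = 19 + 610*(4*0) = 19 + 610*0 = 19 + 0 = 19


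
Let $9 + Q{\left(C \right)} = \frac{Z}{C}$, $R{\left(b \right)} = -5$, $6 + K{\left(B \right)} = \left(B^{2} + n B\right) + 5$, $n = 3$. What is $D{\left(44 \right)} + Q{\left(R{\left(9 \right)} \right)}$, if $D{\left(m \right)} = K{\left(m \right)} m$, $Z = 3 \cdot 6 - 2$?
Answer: $\frac{454679}{5} \approx 90936.0$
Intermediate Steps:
$K{\left(B \right)} = -1 + B^{2} + 3 B$ ($K{\left(B \right)} = -6 + \left(\left(B^{2} + 3 B\right) + 5\right) = -6 + \left(5 + B^{2} + 3 B\right) = -1 + B^{2} + 3 B$)
$Z = 16$ ($Z = 18 - 2 = 16$)
$D{\left(m \right)} = m \left(-1 + m^{2} + 3 m\right)$ ($D{\left(m \right)} = \left(-1 + m^{2} + 3 m\right) m = m \left(-1 + m^{2} + 3 m\right)$)
$Q{\left(C \right)} = -9 + \frac{16}{C}$
$D{\left(44 \right)} + Q{\left(R{\left(9 \right)} \right)} = 44 \left(-1 + 44^{2} + 3 \cdot 44\right) - \left(9 - \frac{16}{-5}\right) = 44 \left(-1 + 1936 + 132\right) + \left(-9 + 16 \left(- \frac{1}{5}\right)\right) = 44 \cdot 2067 - \frac{61}{5} = 90948 - \frac{61}{5} = \frac{454679}{5}$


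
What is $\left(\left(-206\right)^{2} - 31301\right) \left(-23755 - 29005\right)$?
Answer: $-587482600$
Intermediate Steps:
$\left(\left(-206\right)^{2} - 31301\right) \left(-23755 - 29005\right) = \left(42436 - 31301\right) \left(-52760\right) = 11135 \left(-52760\right) = -587482600$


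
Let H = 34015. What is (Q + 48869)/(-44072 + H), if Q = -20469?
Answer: -28400/10057 ≈ -2.8239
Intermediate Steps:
(Q + 48869)/(-44072 + H) = (-20469 + 48869)/(-44072 + 34015) = 28400/(-10057) = 28400*(-1/10057) = -28400/10057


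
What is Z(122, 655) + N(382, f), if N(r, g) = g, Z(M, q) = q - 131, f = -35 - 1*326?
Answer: 163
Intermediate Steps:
f = -361 (f = -35 - 326 = -361)
Z(M, q) = -131 + q
Z(122, 655) + N(382, f) = (-131 + 655) - 361 = 524 - 361 = 163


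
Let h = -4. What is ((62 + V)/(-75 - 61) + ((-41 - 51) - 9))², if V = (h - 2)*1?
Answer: 2972176/289 ≈ 10284.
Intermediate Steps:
V = -6 (V = (-4 - 2)*1 = -6*1 = -6)
((62 + V)/(-75 - 61) + ((-41 - 51) - 9))² = ((62 - 6)/(-75 - 61) + ((-41 - 51) - 9))² = (56/(-136) + (-92 - 9))² = (56*(-1/136) - 101)² = (-7/17 - 101)² = (-1724/17)² = 2972176/289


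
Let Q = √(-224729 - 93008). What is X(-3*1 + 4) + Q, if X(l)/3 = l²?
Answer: 3 + I*√317737 ≈ 3.0 + 563.68*I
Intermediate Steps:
Q = I*√317737 (Q = √(-317737) = I*√317737 ≈ 563.68*I)
X(l) = 3*l²
X(-3*1 + 4) + Q = 3*(-3*1 + 4)² + I*√317737 = 3*(-3 + 4)² + I*√317737 = 3*1² + I*√317737 = 3*1 + I*√317737 = 3 + I*√317737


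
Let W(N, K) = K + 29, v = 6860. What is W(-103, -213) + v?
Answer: 6676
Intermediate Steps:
W(N, K) = 29 + K
W(-103, -213) + v = (29 - 213) + 6860 = -184 + 6860 = 6676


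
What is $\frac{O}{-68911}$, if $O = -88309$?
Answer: $\frac{88309}{68911} \approx 1.2815$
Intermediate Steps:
$\frac{O}{-68911} = - \frac{88309}{-68911} = \left(-88309\right) \left(- \frac{1}{68911}\right) = \frac{88309}{68911}$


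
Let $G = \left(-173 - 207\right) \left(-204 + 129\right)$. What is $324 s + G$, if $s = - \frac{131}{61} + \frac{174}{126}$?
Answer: $\frac{12063444}{427} \approx 28252.0$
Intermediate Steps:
$s = - \frac{982}{1281}$ ($s = \left(-131\right) \frac{1}{61} + 174 \cdot \frac{1}{126} = - \frac{131}{61} + \frac{29}{21} = - \frac{982}{1281} \approx -0.76659$)
$G = 28500$ ($G = \left(-380\right) \left(-75\right) = 28500$)
$324 s + G = 324 \left(- \frac{982}{1281}\right) + 28500 = - \frac{106056}{427} + 28500 = \frac{12063444}{427}$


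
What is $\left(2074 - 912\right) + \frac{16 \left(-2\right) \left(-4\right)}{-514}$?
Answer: $\frac{298570}{257} \approx 1161.8$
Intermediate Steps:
$\left(2074 - 912\right) + \frac{16 \left(-2\right) \left(-4\right)}{-514} = \left(2074 - 912\right) + \left(-32\right) \left(-4\right) \left(- \frac{1}{514}\right) = 1162 + 128 \left(- \frac{1}{514}\right) = 1162 - \frac{64}{257} = \frac{298570}{257}$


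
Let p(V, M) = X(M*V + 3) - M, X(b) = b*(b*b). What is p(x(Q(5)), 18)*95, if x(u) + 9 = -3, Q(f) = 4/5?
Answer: -918043425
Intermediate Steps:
Q(f) = ⅘ (Q(f) = 4*(⅕) = ⅘)
x(u) = -12 (x(u) = -9 - 3 = -12)
X(b) = b³ (X(b) = b*b² = b³)
p(V, M) = (3 + M*V)³ - M (p(V, M) = (M*V + 3)³ - M = (3 + M*V)³ - M)
p(x(Q(5)), 18)*95 = ((3 + 18*(-12))³ - 1*18)*95 = ((3 - 216)³ - 18)*95 = ((-213)³ - 18)*95 = (-9663597 - 18)*95 = -9663615*95 = -918043425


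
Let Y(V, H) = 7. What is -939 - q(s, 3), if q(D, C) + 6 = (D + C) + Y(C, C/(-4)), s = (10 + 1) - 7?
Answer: -947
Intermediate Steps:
s = 4 (s = 11 - 7 = 4)
q(D, C) = 1 + C + D (q(D, C) = -6 + ((D + C) + 7) = -6 + ((C + D) + 7) = -6 + (7 + C + D) = 1 + C + D)
-939 - q(s, 3) = -939 - (1 + 3 + 4) = -939 - 1*8 = -939 - 8 = -947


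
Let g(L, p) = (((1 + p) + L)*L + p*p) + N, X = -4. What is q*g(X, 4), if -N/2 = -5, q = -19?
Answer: -418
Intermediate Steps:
N = 10 (N = -2*(-5) = 10)
g(L, p) = 10 + p² + L*(1 + L + p) (g(L, p) = (((1 + p) + L)*L + p*p) + 10 = ((1 + L + p)*L + p²) + 10 = (L*(1 + L + p) + p²) + 10 = (p² + L*(1 + L + p)) + 10 = 10 + p² + L*(1 + L + p))
q*g(X, 4) = -19*(10 - 4 + (-4)² + 4² - 4*4) = -19*(10 - 4 + 16 + 16 - 16) = -19*22 = -418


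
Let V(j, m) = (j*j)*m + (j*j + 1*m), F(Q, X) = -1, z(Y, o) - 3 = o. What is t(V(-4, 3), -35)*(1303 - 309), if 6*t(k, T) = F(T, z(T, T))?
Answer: -497/3 ≈ -165.67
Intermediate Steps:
z(Y, o) = 3 + o
V(j, m) = m + j² + m*j² (V(j, m) = j²*m + (j² + m) = m*j² + (m + j²) = m + j² + m*j²)
t(k, T) = -⅙ (t(k, T) = (⅙)*(-1) = -⅙)
t(V(-4, 3), -35)*(1303 - 309) = -(1303 - 309)/6 = -⅙*994 = -497/3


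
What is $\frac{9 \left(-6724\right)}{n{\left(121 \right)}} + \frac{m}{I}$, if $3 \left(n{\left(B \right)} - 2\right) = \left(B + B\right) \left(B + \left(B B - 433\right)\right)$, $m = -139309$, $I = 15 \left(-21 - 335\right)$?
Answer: $\frac{60262720687}{2314639020} \approx 26.035$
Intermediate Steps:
$I = -5340$ ($I = 15 \left(-21 - 335\right) = 15 \left(-356\right) = -5340$)
$n{\left(B \right)} = 2 + \frac{2 B \left(-433 + B + B^{2}\right)}{3}$ ($n{\left(B \right)} = 2 + \frac{\left(B + B\right) \left(B + \left(B B - 433\right)\right)}{3} = 2 + \frac{2 B \left(B + \left(B^{2} - 433\right)\right)}{3} = 2 + \frac{2 B \left(B + \left(-433 + B^{2}\right)\right)}{3} = 2 + \frac{2 B \left(-433 + B + B^{2}\right)}{3}$)
$\frac{9 \left(-6724\right)}{n{\left(121 \right)}} + \frac{m}{I} = \frac{9 \left(-6724\right)}{2 - \frac{104786}{3} + \frac{2 \cdot 121^{2}}{3} + \frac{2 \cdot 121^{3}}{3}} - \frac{139309}{-5340} = - \frac{60516}{2 - \frac{104786}{3} + \frac{2}{3} \cdot 14641 + \frac{2}{3} \cdot 1771561} - - \frac{139309}{5340} = - \frac{60516}{2 - \frac{104786}{3} + \frac{29282}{3} + \frac{3543122}{3}} + \frac{139309}{5340} = - \frac{60516}{\frac{3467624}{3}} + \frac{139309}{5340} = \left(-60516\right) \frac{3}{3467624} + \frac{139309}{5340} = - \frac{45387}{866906} + \frac{139309}{5340} = \frac{60262720687}{2314639020}$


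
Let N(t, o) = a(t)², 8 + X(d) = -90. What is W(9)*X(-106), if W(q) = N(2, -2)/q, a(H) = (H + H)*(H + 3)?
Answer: -39200/9 ≈ -4355.6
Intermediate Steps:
a(H) = 2*H*(3 + H) (a(H) = (2*H)*(3 + H) = 2*H*(3 + H))
X(d) = -98 (X(d) = -8 - 90 = -98)
N(t, o) = 4*t²*(3 + t)² (N(t, o) = (2*t*(3 + t))² = 4*t²*(3 + t)²)
W(q) = 400/q (W(q) = (4*2²*(3 + 2)²)/q = (4*4*5²)/q = (4*4*25)/q = 400/q)
W(9)*X(-106) = (400/9)*(-98) = -39200/9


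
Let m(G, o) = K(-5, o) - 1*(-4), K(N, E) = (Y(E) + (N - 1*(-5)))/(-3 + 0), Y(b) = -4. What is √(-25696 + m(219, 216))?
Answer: 4*I*√14451/3 ≈ 160.28*I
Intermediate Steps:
K(N, E) = -⅓ - N/3 (K(N, E) = (-4 + (N - 1*(-5)))/(-3 + 0) = (-4 + (N + 5))/(-3) = (-4 + (5 + N))*(-⅓) = (1 + N)*(-⅓) = -⅓ - N/3)
m(G, o) = 16/3 (m(G, o) = (-⅓ - ⅓*(-5)) - 1*(-4) = (-⅓ + 5/3) + 4 = 4/3 + 4 = 16/3)
√(-25696 + m(219, 216)) = √(-25696 + 16/3) = √(-77072/3) = 4*I*√14451/3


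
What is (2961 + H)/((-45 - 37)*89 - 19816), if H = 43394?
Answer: -46355/27114 ≈ -1.7096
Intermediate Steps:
(2961 + H)/((-45 - 37)*89 - 19816) = (2961 + 43394)/((-45 - 37)*89 - 19816) = 46355/(-82*89 - 19816) = 46355/(-7298 - 19816) = 46355/(-27114) = 46355*(-1/27114) = -46355/27114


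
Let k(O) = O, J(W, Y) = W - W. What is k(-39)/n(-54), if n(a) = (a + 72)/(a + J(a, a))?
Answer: 117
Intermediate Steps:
J(W, Y) = 0
n(a) = (72 + a)/a (n(a) = (a + 72)/(a + 0) = (72 + a)/a)
k(-39)/n(-54) = -39*(-54/(72 - 54)) = -39/((-1/54*18)) = -39/(-⅓) = -39*(-3) = 117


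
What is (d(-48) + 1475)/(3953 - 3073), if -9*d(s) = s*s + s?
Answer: 3673/2640 ≈ 1.3913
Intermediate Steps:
d(s) = -s/9 - s²/9 (d(s) = -(s*s + s)/9 = -(s² + s)/9 = -(s + s²)/9 = -s/9 - s²/9)
(d(-48) + 1475)/(3953 - 3073) = (-⅑*(-48)*(1 - 48) + 1475)/(3953 - 3073) = (-⅑*(-48)*(-47) + 1475)/880 = (-752/3 + 1475)*(1/880) = (3673/3)*(1/880) = 3673/2640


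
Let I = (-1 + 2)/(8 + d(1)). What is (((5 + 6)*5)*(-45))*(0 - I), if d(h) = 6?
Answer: 2475/14 ≈ 176.79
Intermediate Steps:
I = 1/14 (I = (-1 + 2)/(8 + 6) = 1/14 ≈ 0.071429)
(((5 + 6)*5)*(-45))*(0 - I) = (((5 + 6)*5)*(-45))*(0 - 1*1/14) = ((11*5)*(-45))*(0 - 1/14) = (55*(-45))*(-1/14) = -2475*(-1/14) = 2475/14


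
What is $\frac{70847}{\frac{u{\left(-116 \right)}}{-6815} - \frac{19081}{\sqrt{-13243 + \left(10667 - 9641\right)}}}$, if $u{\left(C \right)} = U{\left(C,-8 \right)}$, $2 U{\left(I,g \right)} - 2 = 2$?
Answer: $- \frac{11797280200370}{16909625270159093} - \frac{62784771317619575 i \sqrt{12217}}{16909625270159093} \approx -0.00069767 - 410.4 i$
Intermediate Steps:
$U{\left(I,g \right)} = 2$ ($U{\left(I,g \right)} = 1 + \frac{1}{2} \cdot 2 = 1 + 1 = 2$)
$u{\left(C \right)} = 2$
$\frac{70847}{\frac{u{\left(-116 \right)}}{-6815} - \frac{19081}{\sqrt{-13243 + \left(10667 - 9641\right)}}} = \frac{70847}{\frac{2}{-6815} - \frac{19081}{\sqrt{-13243 + \left(10667 - 9641\right)}}} = \frac{70847}{2 \left(- \frac{1}{6815}\right) - \frac{19081}{\sqrt{-13243 + 1026}}} = \frac{70847}{- \frac{2}{6815} - \frac{19081}{\sqrt{-12217}}} = \frac{70847}{- \frac{2}{6815} - \frac{19081}{i \sqrt{12217}}} = \frac{70847}{- \frac{2}{6815} - 19081 \left(- \frac{i \sqrt{12217}}{12217}\right)} = \frac{70847}{- \frac{2}{6815} + \frac{19081 i \sqrt{12217}}{12217}}$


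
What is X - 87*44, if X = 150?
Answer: -3678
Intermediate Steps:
X - 87*44 = 150 - 87*44 = 150 - 3828 = -3678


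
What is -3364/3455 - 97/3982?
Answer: -13730583/13757810 ≈ -0.99802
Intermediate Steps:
-3364/3455 - 97/3982 = -13730583/13757810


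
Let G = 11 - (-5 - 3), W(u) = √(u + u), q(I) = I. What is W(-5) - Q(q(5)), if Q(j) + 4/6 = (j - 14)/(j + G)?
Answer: 25/24 + I*√10 ≈ 1.0417 + 3.1623*I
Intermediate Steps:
W(u) = √2*√u (W(u) = √(2*u) = √2*√u)
G = 19 (G = 11 - 1*(-8) = 11 + 8 = 19)
Q(j) = -⅔ + (-14 + j)/(19 + j) (Q(j) = -⅔ + (j - 14)/(j + 19) = -⅔ + (-14 + j)/(19 + j))
W(-5) - Q(q(5)) = √2*√(-5) - (-80 + 5)/(3*(19 + 5)) = √2*(I*√5) - (-75)/(3*24) = I*√10 - (-75)/(3*24) = I*√10 - 1*(-25/24) = I*√10 + 25/24 = 25/24 + I*√10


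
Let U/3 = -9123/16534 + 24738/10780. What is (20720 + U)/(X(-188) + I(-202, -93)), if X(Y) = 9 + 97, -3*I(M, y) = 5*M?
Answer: 28270352379/603821680 ≈ 46.819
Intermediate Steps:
I(M, y) = -5*M/3
U = 2377593/454685 (U = 3*(-9123/16534 + 24738/10780) = 3*(-9123*1/16534 + 24738*(1/10780)) = 3*(-9123/16534 + 1767/770) = 3*(792531/454685) = 2377593/454685 ≈ 5.2291)
X(Y) = 106
(20720 + U)/(X(-188) + I(-202, -93)) = (20720 + 2377593/454685)/(106 - 5/3*(-202)) = 9423450793/(454685*(106 + 1010/3)) = 9423450793/(454685*(1328/3)) = (9423450793/454685)*(3/1328) = 28270352379/603821680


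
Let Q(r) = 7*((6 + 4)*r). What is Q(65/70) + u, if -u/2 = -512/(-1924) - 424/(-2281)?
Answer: 70323641/1097161 ≈ 64.096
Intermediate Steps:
u = -991824/1097161 (u = -2*(-512/(-1924) - 424/(-2281)) = -2*(-512*(-1/1924) - 424*(-1/2281)) = -2*(128/481 + 424/2281) = -2*495912/1097161 = -991824/1097161 ≈ -0.90399)
Q(r) = 70*r (Q(r) = 7*(10*r) = 70*r)
Q(65/70) + u = 70*(65/70) - 991824/1097161 = 70*(65*(1/70)) - 991824/1097161 = 70*(13/14) - 991824/1097161 = 65 - 991824/1097161 = 70323641/1097161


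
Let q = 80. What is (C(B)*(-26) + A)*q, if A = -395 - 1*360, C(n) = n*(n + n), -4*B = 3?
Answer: -62740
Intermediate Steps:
B = -¾ (B = -¼*3 = -¾ ≈ -0.75000)
C(n) = 2*n² (C(n) = n*(2*n) = 2*n²)
A = -755 (A = -395 - 360 = -755)
(C(B)*(-26) + A)*q = ((2*(-¾)²)*(-26) - 755)*80 = ((2*(9/16))*(-26) - 755)*80 = ((9/8)*(-26) - 755)*80 = (-117/4 - 755)*80 = -3137/4*80 = -62740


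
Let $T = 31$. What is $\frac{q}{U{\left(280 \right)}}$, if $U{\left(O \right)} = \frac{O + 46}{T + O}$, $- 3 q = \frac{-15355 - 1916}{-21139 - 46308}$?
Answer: $- \frac{1790427}{21987722} \approx -0.081429$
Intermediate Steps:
$q = - \frac{5757}{67447}$ ($q = - \frac{\left(-15355 - 1916\right) \frac{1}{-21139 - 46308}}{3} = - \frac{\left(-17271\right) \frac{1}{-67447}}{3} = - \frac{\left(-17271\right) \left(- \frac{1}{67447}\right)}{3} = \left(- \frac{1}{3}\right) \frac{17271}{67447} = - \frac{5757}{67447} \approx -0.085356$)
$U{\left(O \right)} = \frac{46 + O}{31 + O}$ ($U{\left(O \right)} = \frac{O + 46}{31 + O} = \frac{46 + O}{31 + O}$)
$\frac{q}{U{\left(280 \right)}} = - \frac{5757}{67447 \frac{46 + 280}{31 + 280}} = - \frac{5757}{67447 \cdot \frac{1}{311} \cdot 326} = - \frac{5757}{67447 \cdot \frac{326}{311}} = \left(- \frac{5757}{67447}\right) \frac{311}{326} = - \frac{1790427}{21987722}$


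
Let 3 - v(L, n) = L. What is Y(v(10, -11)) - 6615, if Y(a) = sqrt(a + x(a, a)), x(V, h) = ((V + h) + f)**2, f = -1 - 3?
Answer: -6615 + sqrt(317) ≈ -6597.2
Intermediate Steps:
v(L, n) = 3 - L
f = -4
x(V, h) = (-4 + V + h)**2 (x(V, h) = ((V + h) - 4)**2 = (-4 + V + h)**2)
Y(a) = sqrt(a + (-4 + 2*a)**2) (Y(a) = sqrt(a + (-4 + a + a)**2) = sqrt(a + (-4 + 2*a)**2))
Y(v(10, -11)) - 6615 = sqrt((3 - 1*10) + 4*(-2 + (3 - 1*10))**2) - 6615 = sqrt((3 - 10) + 4*(-2 + (3 - 10))**2) - 6615 = sqrt(-7 + 4*(-2 - 7)**2) - 6615 = sqrt(-7 + 4*(-9)**2) - 6615 = sqrt(-7 + 4*81) - 6615 = sqrt(-7 + 324) - 6615 = sqrt(317) - 6615 = -6615 + sqrt(317)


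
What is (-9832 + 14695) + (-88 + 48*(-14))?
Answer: 4103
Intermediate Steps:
(-9832 + 14695) + (-88 + 48*(-14)) = 4863 + (-88 - 672) = 4863 - 760 = 4103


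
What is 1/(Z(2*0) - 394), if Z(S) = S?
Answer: -1/394 ≈ -0.0025381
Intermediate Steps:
1/(Z(2*0) - 394) = 1/(2*0 - 394) = 1/(0 - 394) = 1/(-394) = -1/394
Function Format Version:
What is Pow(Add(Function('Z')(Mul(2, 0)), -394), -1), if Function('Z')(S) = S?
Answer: Rational(-1, 394) ≈ -0.0025381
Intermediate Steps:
Pow(Add(Function('Z')(Mul(2, 0)), -394), -1) = Pow(Add(Mul(2, 0), -394), -1) = Pow(Add(0, -394), -1) = Pow(-394, -1) = Rational(-1, 394)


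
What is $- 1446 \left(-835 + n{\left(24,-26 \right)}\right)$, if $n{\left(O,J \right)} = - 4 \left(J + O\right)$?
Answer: $1195842$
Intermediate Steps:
$n{\left(O,J \right)} = - 4 J - 4 O$
$- 1446 \left(-835 + n{\left(24,-26 \right)}\right) = - 1446 \left(-835 - -8\right) = - 1446 \left(-835 + \left(104 - 96\right)\right) = - 1446 \left(-835 + 8\right) = \left(-1446\right) \left(-827\right) = 1195842$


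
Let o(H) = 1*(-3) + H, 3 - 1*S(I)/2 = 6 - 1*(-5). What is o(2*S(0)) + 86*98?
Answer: 8393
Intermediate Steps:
S(I) = -16 (S(I) = 6 - 2*(6 - 1*(-5)) = 6 - 2*(6 + 5) = 6 - 2*11 = 6 - 22 = -16)
o(H) = -3 + H
o(2*S(0)) + 86*98 = (-3 + 2*(-16)) + 86*98 = (-3 - 32) + 8428 = -35 + 8428 = 8393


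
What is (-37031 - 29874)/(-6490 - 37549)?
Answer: 66905/44039 ≈ 1.5192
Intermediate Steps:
(-37031 - 29874)/(-6490 - 37549) = -66905/(-44039) = -66905*(-1/44039) = 66905/44039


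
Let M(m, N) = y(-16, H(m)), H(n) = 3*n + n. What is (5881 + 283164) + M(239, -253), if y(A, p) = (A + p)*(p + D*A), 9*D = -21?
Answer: 3668335/3 ≈ 1.2228e+6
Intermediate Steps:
D = -7/3 (D = (⅑)*(-21) = -7/3 ≈ -2.3333)
H(n) = 4*n
y(A, p) = (A + p)*(p - 7*A/3)
M(m, N) = -1792/3 + 16*m² + 256*m/3 (M(m, N) = (4*m)² - 7/3*(-16)² - 4/3*(-16)*4*m = 16*m² - 7/3*256 + 256*m/3 = 16*m² - 1792/3 + 256*m/3 = -1792/3 + 16*m² + 256*m/3)
(5881 + 283164) + M(239, -253) = (5881 + 283164) + (-1792/3 + 16*239² + (256/3)*239) = 289045 + (-1792/3 + 16*57121 + 61184/3) = 289045 + (-1792/3 + 913936 + 61184/3) = 289045 + 2801200/3 = 3668335/3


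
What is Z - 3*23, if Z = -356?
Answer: -425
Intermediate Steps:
Z - 3*23 = -356 - 3*23 = -356 - 1*69 = -356 - 69 = -425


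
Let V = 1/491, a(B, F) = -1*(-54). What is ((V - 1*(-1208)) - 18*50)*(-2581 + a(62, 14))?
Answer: -382155683/491 ≈ -7.7832e+5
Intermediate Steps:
a(B, F) = 54
V = 1/491 ≈ 0.0020367
((V - 1*(-1208)) - 18*50)*(-2581 + a(62, 14)) = ((1/491 - 1*(-1208)) - 18*50)*(-2581 + 54) = ((1/491 + 1208) - 900)*(-2527) = (593129/491 - 900)*(-2527) = (151229/491)*(-2527) = -382155683/491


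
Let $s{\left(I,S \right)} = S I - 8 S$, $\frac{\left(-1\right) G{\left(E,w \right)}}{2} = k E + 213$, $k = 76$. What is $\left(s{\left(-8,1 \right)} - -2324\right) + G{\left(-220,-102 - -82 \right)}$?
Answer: $35322$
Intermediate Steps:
$G{\left(E,w \right)} = -426 - 152 E$ ($G{\left(E,w \right)} = - 2 \left(76 E + 213\right) = - 2 \left(213 + 76 E\right) = -426 - 152 E$)
$s{\left(I,S \right)} = - 8 S + I S$ ($s{\left(I,S \right)} = I S - 8 S = - 8 S + I S$)
$\left(s{\left(-8,1 \right)} - -2324\right) + G{\left(-220,-102 - -82 \right)} = \left(1 \left(-8 - 8\right) - -2324\right) - -33014 = \left(1 \left(-16\right) + 2324\right) + \left(-426 + 33440\right) = \left(-16 + 2324\right) + 33014 = 2308 + 33014 = 35322$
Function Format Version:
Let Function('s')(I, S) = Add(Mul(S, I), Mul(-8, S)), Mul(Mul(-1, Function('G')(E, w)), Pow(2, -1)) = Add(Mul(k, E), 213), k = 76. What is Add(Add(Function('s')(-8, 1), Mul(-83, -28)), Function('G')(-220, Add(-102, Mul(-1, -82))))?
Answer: 35322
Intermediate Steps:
Function('G')(E, w) = Add(-426, Mul(-152, E)) (Function('G')(E, w) = Mul(-2, Add(Mul(76, E), 213)) = Mul(-2, Add(213, Mul(76, E))) = Add(-426, Mul(-152, E)))
Function('s')(I, S) = Add(Mul(-8, S), Mul(I, S)) (Function('s')(I, S) = Add(Mul(I, S), Mul(-8, S)) = Add(Mul(-8, S), Mul(I, S)))
Add(Add(Function('s')(-8, 1), Mul(-83, -28)), Function('G')(-220, Add(-102, Mul(-1, -82)))) = Add(Add(Mul(1, Add(-8, -8)), Mul(-83, -28)), Add(-426, Mul(-152, -220))) = Add(Add(Mul(1, -16), 2324), Add(-426, 33440)) = Add(Add(-16, 2324), 33014) = Add(2308, 33014) = 35322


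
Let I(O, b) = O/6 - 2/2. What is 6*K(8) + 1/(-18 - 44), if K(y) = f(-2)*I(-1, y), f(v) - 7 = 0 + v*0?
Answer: -3039/62 ≈ -49.016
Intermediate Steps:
I(O, b) = -1 + O/6 (I(O, b) = O*(1/6) - 2*1/2 = O/6 - 1 = -1 + O/6)
f(v) = 7 (f(v) = 7 + (0 + v*0) = 7 + (0 + 0) = 7 + 0 = 7)
K(y) = -49/6 (K(y) = 7*(-1 + (1/6)*(-1)) = 7*(-1 - 1/6) = 7*(-7/6) = -49/6)
6*K(8) + 1/(-18 - 44) = 6*(-49/6) + 1/(-18 - 44) = -49 + 1/(-62) = -49 - 1/62 = -3039/62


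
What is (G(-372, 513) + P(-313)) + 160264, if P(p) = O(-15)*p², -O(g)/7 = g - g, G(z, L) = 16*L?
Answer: 168472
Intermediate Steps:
O(g) = 0 (O(g) = -7*(g - g) = -7*0 = 0)
P(p) = 0 (P(p) = 0*p² = 0)
(G(-372, 513) + P(-313)) + 160264 = (16*513 + 0) + 160264 = (8208 + 0) + 160264 = 8208 + 160264 = 168472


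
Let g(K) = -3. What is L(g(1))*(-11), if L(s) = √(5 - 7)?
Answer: -11*I*√2 ≈ -15.556*I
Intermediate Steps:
L(s) = I*√2 (L(s) = √(-2) = I*√2)
L(g(1))*(-11) = (I*√2)*(-11) = -11*I*√2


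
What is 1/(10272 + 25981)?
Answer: 1/36253 ≈ 2.7584e-5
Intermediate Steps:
1/(10272 + 25981) = 1/36253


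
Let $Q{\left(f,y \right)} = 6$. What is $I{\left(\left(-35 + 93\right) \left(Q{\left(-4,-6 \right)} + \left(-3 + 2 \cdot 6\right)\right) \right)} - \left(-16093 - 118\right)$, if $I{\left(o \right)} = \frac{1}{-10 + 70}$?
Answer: $\frac{972661}{60} \approx 16211.0$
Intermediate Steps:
$I{\left(o \right)} = \frac{1}{60}$
$I{\left(\left(-35 + 93\right) \left(Q{\left(-4,-6 \right)} + \left(-3 + 2 \cdot 6\right)\right) \right)} - \left(-16093 - 118\right) = \frac{1}{60} - \left(-16093 - 118\right) = \frac{1}{60} - -16211 = \frac{1}{60} + 16211 = \frac{972661}{60}$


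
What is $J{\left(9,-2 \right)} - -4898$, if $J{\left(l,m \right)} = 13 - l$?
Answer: $4902$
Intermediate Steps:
$J{\left(9,-2 \right)} - -4898 = \left(13 - 9\right) - -4898 = \left(13 - 9\right) + 4898 = 4 + 4898 = 4902$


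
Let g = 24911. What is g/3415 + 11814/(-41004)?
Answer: 163517639/23338110 ≈ 7.0065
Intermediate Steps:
g/3415 + 11814/(-41004) = 24911/3415 + 11814/(-41004) = 24911*(1/3415) + 11814*(-1/41004) = 24911/3415 - 1969/6834 = 163517639/23338110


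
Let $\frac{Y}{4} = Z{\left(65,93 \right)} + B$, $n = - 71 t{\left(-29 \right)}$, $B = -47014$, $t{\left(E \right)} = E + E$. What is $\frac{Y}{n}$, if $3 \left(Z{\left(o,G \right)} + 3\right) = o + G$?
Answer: $- \frac{281786}{6177} \approx -45.619$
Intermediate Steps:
$t{\left(E \right)} = 2 E$
$Z{\left(o,G \right)} = -3 + \frac{G}{3} + \frac{o}{3}$ ($Z{\left(o,G \right)} = -3 + \frac{o + G}{3} = -3 + \frac{G + o}{3} = -3 + \left(\frac{G}{3} + \frac{o}{3}\right) = -3 + \frac{G}{3} + \frac{o}{3}$)
$n = 4118$ ($n = - 71 \cdot 2 \left(-29\right) = - 71 \left(-58\right) = \left(-1\right) \left(-4118\right) = 4118$)
$Y = - \frac{563572}{3}$ ($Y = 4 \left(\left(-3 + \frac{1}{3} \cdot 93 + \frac{1}{3} \cdot 65\right) - 47014\right) = 4 \left(\left(-3 + 31 + \frac{65}{3}\right) - 47014\right) = 4 \left(\frac{149}{3} - 47014\right) = 4 \left(- \frac{140893}{3}\right) = - \frac{563572}{3} \approx -1.8786 \cdot 10^{5}$)
$\frac{Y}{n} = - \frac{563572}{3 \cdot 4118} = \left(- \frac{563572}{3}\right) \frac{1}{4118} = - \frac{281786}{6177}$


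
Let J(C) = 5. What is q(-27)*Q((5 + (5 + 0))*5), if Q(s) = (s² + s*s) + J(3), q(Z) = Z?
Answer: -135135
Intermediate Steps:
Q(s) = 5 + 2*s² (Q(s) = (s² + s*s) + 5 = (s² + s²) + 5 = 2*s² + 5 = 5 + 2*s²)
q(-27)*Q((5 + (5 + 0))*5) = -27*(5 + 2*((5 + (5 + 0))*5)²) = -27*(5 + 2*((5 + 5)*5)²) = -27*(5 + 2*(10*5)²) = -27*(5 + 2*50²) = -27*(5 + 2*2500) = -27*(5 + 5000) = -27*5005 = -135135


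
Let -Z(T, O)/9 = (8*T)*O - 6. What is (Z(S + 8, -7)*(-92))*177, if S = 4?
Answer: -99364968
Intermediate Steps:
Z(T, O) = 54 - 72*O*T (Z(T, O) = -9*((8*T)*O - 6) = -9*(8*O*T - 6) = -9*(-6 + 8*O*T) = 54 - 72*O*T)
(Z(S + 8, -7)*(-92))*177 = ((54 - 72*(-7)*(4 + 8))*(-92))*177 = ((54 - 72*(-7)*12)*(-92))*177 = ((54 + 6048)*(-92))*177 = (6102*(-92))*177 = -561384*177 = -99364968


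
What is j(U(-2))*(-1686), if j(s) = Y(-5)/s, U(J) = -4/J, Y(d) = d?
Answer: 4215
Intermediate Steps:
j(s) = -5/s
j(U(-2))*(-1686) = -5/((-4/(-2)))*(-1686) = -5/((-4*(-1/2)))*(-1686) = -5/2*(-1686) = 4215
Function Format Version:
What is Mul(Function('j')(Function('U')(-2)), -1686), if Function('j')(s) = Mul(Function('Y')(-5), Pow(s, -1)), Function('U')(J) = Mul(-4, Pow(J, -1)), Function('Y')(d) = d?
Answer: 4215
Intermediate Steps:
Function('j')(s) = Mul(-5, Pow(s, -1))
Mul(Function('j')(Function('U')(-2)), -1686) = Mul(Mul(-5, Pow(Mul(-4, Pow(-2, -1)), -1)), -1686) = Mul(Mul(-5, Pow(Mul(-4, Rational(-1, 2)), -1)), -1686) = Mul(Mul(-5, Pow(2, -1)), -1686) = Mul(Mul(-5, Rational(1, 2)), -1686) = Mul(Rational(-5, 2), -1686) = 4215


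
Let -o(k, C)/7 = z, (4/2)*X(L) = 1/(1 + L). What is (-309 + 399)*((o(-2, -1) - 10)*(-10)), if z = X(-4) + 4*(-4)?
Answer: -92850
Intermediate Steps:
X(L) = 1/(2*(1 + L))
z = -97/6 (z = 1/(2*(1 - 4)) + 4*(-4) = (½)/(-3) - 16 = (½)*(-⅓) - 16 = -⅙ - 16 = -97/6 ≈ -16.167)
o(k, C) = 679/6 (o(k, C) = -7*(-97/6) = 679/6)
(-309 + 399)*((o(-2, -1) - 10)*(-10)) = (-309 + 399)*((679/6 - 10)*(-10)) = 90*((619/6)*(-10)) = 90*(-3095/3) = -92850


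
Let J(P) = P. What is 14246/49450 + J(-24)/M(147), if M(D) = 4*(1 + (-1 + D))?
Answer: 299577/1211525 ≈ 0.24727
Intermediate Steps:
M(D) = 4*D
14246/49450 + J(-24)/M(147) = 14246/49450 - 24/(4*147) = 14246*(1/49450) - 24/588 = 7123/24725 - 24*1/588 = 7123/24725 - 2/49 = 299577/1211525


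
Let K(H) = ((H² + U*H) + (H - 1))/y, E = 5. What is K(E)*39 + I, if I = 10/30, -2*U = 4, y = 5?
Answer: 2228/15 ≈ 148.53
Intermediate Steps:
U = -2 (U = -½*4 = -2)
I = ⅓ (I = 10*(1/30) = ⅓ ≈ 0.33333)
K(H) = -⅕ - H/5 + H²/5 (K(H) = ((H² - 2*H) + (H - 1))/5 = ((H² - 2*H) + (-1 + H))*(⅕) = (-1 + H² - H)*(⅕) = -⅕ - H/5 + H²/5)
K(E)*39 + I = (-⅕ - ⅕*5 + (⅕)*5²)*39 + ⅓ = (-⅕ - 1 + (⅕)*25)*39 + ⅓ = (-⅕ - 1 + 5)*39 + ⅓ = (19/5)*39 + ⅓ = 741/5 + ⅓ = 2228/15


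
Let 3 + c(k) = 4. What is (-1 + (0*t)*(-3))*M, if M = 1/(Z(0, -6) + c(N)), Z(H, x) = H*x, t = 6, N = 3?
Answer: -1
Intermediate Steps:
c(k) = 1 (c(k) = -3 + 4 = 1)
M = 1 (M = 1/(0*(-6) + 1) = 1/(0 + 1) = 1/1 = 1)
(-1 + (0*t)*(-3))*M = (-1 + (0*6)*(-3))*1 = (-1 + 0*(-3))*1 = (-1 + 0)*1 = -1*1 = -1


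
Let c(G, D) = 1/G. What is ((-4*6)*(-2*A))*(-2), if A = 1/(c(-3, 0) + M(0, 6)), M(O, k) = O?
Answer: 288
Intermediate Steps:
A = -3 (A = 1/(1/(-3) + 0) = 1/(-⅓ + 0) = 1/(-⅓) = -3)
((-4*6)*(-2*A))*(-2) = ((-4*6)*(-2*(-3)))*(-2) = -24*6*(-2) = -144*(-2) = 288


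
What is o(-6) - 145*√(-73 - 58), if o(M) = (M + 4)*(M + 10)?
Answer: -8 - 145*I*√131 ≈ -8.0 - 1659.6*I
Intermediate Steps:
o(M) = (4 + M)*(10 + M)
o(-6) - 145*√(-73 - 58) = (40 + (-6)² + 14*(-6)) - 145*√(-73 - 58) = (40 + 36 - 84) - 145*I*√131 = -8 - 145*I*√131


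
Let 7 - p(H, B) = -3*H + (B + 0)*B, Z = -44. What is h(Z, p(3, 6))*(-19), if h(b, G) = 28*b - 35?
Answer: 24073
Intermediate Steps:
p(H, B) = 7 - B**2 + 3*H (p(H, B) = 7 - (-3*H + (B + 0)*B) = 7 - (-3*H + B*B) = 7 - (-3*H + B**2) = 7 - (B**2 - 3*H) = 7 + (-B**2 + 3*H) = 7 - B**2 + 3*H)
h(b, G) = -35 + 28*b
h(Z, p(3, 6))*(-19) = (-35 + 28*(-44))*(-19) = (-35 - 1232)*(-19) = -1267*(-19) = 24073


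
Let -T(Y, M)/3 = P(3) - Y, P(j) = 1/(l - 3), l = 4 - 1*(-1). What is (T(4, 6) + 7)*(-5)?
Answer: -175/2 ≈ -87.500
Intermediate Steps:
l = 5 (l = 4 + 1 = 5)
P(j) = 1/2 (P(j) = 1/(5 - 3) = 1/2)
T(Y, M) = -3/2 + 3*Y (T(Y, M) = -3*(1/2 - Y) = -3/2 + 3*Y)
(T(4, 6) + 7)*(-5) = ((-3/2 + 3*4) + 7)*(-5) = ((-3/2 + 12) + 7)*(-5) = (21/2 + 7)*(-5) = (35/2)*(-5) = -175/2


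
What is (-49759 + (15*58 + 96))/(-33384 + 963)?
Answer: 48793/32421 ≈ 1.5050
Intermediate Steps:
(-49759 + (15*58 + 96))/(-33384 + 963) = (-49759 + (870 + 96))/(-32421) = (-49759 + 966)*(-1/32421) = -48793*(-1/32421) = 48793/32421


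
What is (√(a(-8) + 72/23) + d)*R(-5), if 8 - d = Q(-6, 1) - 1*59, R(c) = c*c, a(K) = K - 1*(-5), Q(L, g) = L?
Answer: 1825 + 25*√69/23 ≈ 1834.0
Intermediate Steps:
a(K) = 5 + K (a(K) = K + 5 = 5 + K)
R(c) = c²
d = 73 (d = 8 - (-6 - 1*59) = 8 - (-6 - 59) = 8 - 1*(-65) = 8 + 65 = 73)
(√(a(-8) + 72/23) + d)*R(-5) = (√((5 - 8) + 72/23) + 73)*(-5)² = (√(-3 + 72*(1/23)) + 73)*25 = (√(-3 + 72/23) + 73)*25 = (√(3/23) + 73)*25 = (√69/23 + 73)*25 = (73 + √69/23)*25 = 1825 + 25*√69/23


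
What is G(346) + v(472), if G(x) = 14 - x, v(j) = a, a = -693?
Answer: -1025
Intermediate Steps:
v(j) = -693
G(346) + v(472) = (14 - 1*346) - 693 = (14 - 346) - 693 = -332 - 693 = -1025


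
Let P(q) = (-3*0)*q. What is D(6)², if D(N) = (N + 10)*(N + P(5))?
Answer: 9216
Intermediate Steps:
P(q) = 0 (P(q) = 0*q = 0)
D(N) = N*(10 + N) (D(N) = (N + 10)*(N + 0) = (10 + N)*N = N*(10 + N))
D(6)² = (6*(10 + 6))² = (6*16)² = 96² = 9216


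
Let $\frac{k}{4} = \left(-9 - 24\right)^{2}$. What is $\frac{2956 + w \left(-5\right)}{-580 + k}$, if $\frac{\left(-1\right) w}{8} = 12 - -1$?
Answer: $\frac{869}{944} \approx 0.92055$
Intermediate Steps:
$w = -104$ ($w = - 8 \left(12 - -1\right) = - 8 \left(12 + 1\right) = \left(-8\right) 13 = -104$)
$k = 4356$ ($k = 4 \left(-9 - 24\right)^{2} = 4 \left(-33\right)^{2} = 4 \cdot 1089 = 4356$)
$\frac{2956 + w \left(-5\right)}{-580 + k} = \frac{2956 - -520}{-580 + 4356} = \frac{2956 + 520}{3776} = 3476 \cdot \frac{1}{3776} = \frac{869}{944}$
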